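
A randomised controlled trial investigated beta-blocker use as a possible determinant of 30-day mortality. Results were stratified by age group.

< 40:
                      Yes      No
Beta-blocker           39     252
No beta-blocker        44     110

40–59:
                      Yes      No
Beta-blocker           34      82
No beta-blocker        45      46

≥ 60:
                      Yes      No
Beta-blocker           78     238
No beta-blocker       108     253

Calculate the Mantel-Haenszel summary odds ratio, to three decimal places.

OR_MH = Σ(aᵢdᵢ/nᵢ) / Σ(bᵢcᵢ/nᵢ), where nᵢ is the stratum total.
Stratum 1 (< 40): n = 445; a·d/n = 39·110/445 = 9.6404; b·c/n = 252·44/445 = 24.9169
Stratum 2 (40–59): n = 207; a·d/n = 34·46/207 = 7.5556; b·c/n = 82·45/207 = 17.8261
Stratum 3 (≥ 60): n = 677; a·d/n = 78·253/677 = 29.1492; b·c/n = 238·108/677 = 37.9675
OR_MH = (9.6404 + 7.5556 + 29.1492) / (24.9169 + 17.8261 + 37.9675) = 46.3452 / 80.7104 = 0.57422

0.574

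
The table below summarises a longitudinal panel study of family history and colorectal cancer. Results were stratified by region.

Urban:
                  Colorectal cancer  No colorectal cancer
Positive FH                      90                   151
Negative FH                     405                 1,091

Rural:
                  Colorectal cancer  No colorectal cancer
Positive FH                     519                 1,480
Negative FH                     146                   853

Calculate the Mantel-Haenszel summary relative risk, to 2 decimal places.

RR_MH = Σ(aᵢ·n₀ᵢ/nᵢ) / Σ(cᵢ·n₁ᵢ/nᵢ), with n₁ᵢ = aᵢ+bᵢ (exposed), n₀ᵢ = cᵢ+dᵢ (unexposed), nᵢ = n₁ᵢ+n₀ᵢ.
Stratum 1 (Urban): n₁ = 241, n₀ = 1496, n = 1737; a·n₀/n = 90·1496/1737 = 77.5130; c·n₁/n = 405·241/1737 = 56.1917
Stratum 2 (Rural): n₁ = 1999, n₀ = 999, n = 2998; a·n₀/n = 519·999/2998 = 172.9423; c·n₁/n = 146·1999/2998 = 97.3496
RR_MH = (77.5130 + 172.9423) / (56.1917 + 97.3496) = 250.4552 / 153.5413 = 1.63119

1.63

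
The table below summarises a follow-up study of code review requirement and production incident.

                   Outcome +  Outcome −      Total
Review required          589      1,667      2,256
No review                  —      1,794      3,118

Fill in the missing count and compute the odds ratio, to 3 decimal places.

0.479

The missing cell is in the unexposed row: 3118 − 1794 = 1324.
So a = 589, b = 1667, c = 1324, d = 1794.
OR = (a·d)/(b·c) = (589 × 1794) / (1667 × 1324) = 1056666 / 2207108 = 0.47876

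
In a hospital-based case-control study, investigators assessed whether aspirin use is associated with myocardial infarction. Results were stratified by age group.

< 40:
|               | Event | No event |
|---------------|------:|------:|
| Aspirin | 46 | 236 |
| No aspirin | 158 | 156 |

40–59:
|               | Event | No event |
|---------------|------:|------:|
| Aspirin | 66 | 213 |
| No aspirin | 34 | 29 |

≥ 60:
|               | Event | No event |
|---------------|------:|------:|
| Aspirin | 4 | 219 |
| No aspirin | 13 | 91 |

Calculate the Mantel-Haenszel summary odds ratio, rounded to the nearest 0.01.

OR_MH = Σ(aᵢdᵢ/nᵢ) / Σ(bᵢcᵢ/nᵢ), where nᵢ is the stratum total.
Stratum 1 (< 40): n = 596; a·d/n = 46·156/596 = 12.0403; b·c/n = 236·158/596 = 62.5638
Stratum 2 (40–59): n = 342; a·d/n = 66·29/342 = 5.5965; b·c/n = 213·34/342 = 21.1754
Stratum 3 (≥ 60): n = 327; a·d/n = 4·91/327 = 1.1131; b·c/n = 219·13/327 = 8.7064
OR_MH = (12.0403 + 5.5965 + 1.1131) / (62.5638 + 21.1754 + 8.7064) = 18.7499 / 92.4456 = 0.20282

0.20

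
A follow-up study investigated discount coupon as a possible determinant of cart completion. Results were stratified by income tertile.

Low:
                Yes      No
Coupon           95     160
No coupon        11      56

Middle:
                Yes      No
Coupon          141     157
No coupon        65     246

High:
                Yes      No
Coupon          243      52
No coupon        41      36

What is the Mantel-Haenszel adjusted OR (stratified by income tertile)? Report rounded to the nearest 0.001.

OR_MH = Σ(aᵢdᵢ/nᵢ) / Σ(bᵢcᵢ/nᵢ), where nᵢ is the stratum total.
Stratum 1 (Low): n = 322; a·d/n = 95·56/322 = 16.5217; b·c/n = 160·11/322 = 5.4658
Stratum 2 (Middle): n = 609; a·d/n = 141·246/609 = 56.9557; b·c/n = 157·65/609 = 16.7570
Stratum 3 (High): n = 372; a·d/n = 243·36/372 = 23.5161; b·c/n = 52·41/372 = 5.7312
OR_MH = (16.5217 + 56.9557 + 23.5161) / (5.4658 + 16.7570 + 5.7312) = 96.9935 / 27.9540 = 3.46976

3.470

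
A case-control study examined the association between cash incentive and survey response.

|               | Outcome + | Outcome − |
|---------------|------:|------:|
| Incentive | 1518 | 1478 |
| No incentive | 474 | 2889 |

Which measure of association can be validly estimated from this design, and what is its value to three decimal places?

Cells: a = 1518, b = 1478, c = 474, d = 2889.
This is a case-control study: participants were sampled on outcome status, so risks in the source population cannot be estimated directly — relative risk is not valid here. The odds ratio is the appropriate measure.
OR = (a·d)/(b·c) = (1518 × 2889) / (1478 × 474) = 4385502 / 700572 = 6.25989

6.260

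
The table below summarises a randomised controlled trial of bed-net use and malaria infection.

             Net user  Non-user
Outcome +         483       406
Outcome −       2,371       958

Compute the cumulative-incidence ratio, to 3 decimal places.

0.569

Reading the table with exposure as columns: a = 483 (Net user, case), b = 2371 (Net user, non-case), c = 406 (Non-user, case), d = 958.
Risk in exposed = 483/2854 = 0.16924; risk in unexposed = 406/1364 = 0.29765.
RR = 0.16924 / 0.29765 = 0.56857
The risk is 43% lower among the exposed than among the unexposed.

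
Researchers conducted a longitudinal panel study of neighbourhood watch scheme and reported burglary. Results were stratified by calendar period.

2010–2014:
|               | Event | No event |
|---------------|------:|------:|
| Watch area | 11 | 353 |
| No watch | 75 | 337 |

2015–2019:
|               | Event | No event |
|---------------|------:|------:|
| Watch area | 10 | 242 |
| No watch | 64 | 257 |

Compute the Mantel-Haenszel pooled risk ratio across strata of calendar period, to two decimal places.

0.18

RR_MH = Σ(aᵢ·n₀ᵢ/nᵢ) / Σ(cᵢ·n₁ᵢ/nᵢ), with n₁ᵢ = aᵢ+bᵢ (exposed), n₀ᵢ = cᵢ+dᵢ (unexposed), nᵢ = n₁ᵢ+n₀ᵢ.
Stratum 1 (2010–2014): n₁ = 364, n₀ = 412, n = 776; a·n₀/n = 11·412/776 = 5.8402; c·n₁/n = 75·364/776 = 35.1804
Stratum 2 (2015–2019): n₁ = 252, n₀ = 321, n = 573; a·n₀/n = 10·321/573 = 5.6021; c·n₁/n = 64·252/573 = 28.1466
RR_MH = (5.8402 + 5.6021) / (35.1804 + 28.1466) = 11.4423 / 63.3270 = 0.18069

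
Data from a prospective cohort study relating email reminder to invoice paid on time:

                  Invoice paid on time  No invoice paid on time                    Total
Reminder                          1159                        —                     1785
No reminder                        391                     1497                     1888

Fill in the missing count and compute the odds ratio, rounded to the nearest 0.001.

7.088

The missing cell is in the exposed row: 1785 − 1159 = 626.
So a = 1159, b = 626, c = 391, d = 1497.
OR = (a·d)/(b·c) = (1159 × 1497) / (626 × 391) = 1735023 / 244766 = 7.08850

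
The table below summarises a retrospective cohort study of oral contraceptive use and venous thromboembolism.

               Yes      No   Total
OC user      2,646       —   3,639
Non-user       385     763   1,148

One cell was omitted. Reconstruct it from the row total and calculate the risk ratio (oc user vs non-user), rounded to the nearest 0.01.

The missing cell is in the exposed row: 3639 − 2646 = 993.
So a = 2646, b = 993, c = 385, d = 763.
RR = [a/(a+b)] / [c/(c+d)] = (2646/3639) / (385/1148) = 0.72712/0.33537 = 2.16815

2.17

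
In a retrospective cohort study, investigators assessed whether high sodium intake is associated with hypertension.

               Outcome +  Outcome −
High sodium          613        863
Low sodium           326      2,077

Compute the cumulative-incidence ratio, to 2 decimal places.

3.06

Cells: a = 613, b = 863, c = 326, d = 2077.
Risk in exposed = 613/1476 = 0.41531; risk in unexposed = 326/2403 = 0.13566.
RR = 0.41531 / 0.13566 = 3.06133
The risk among the exposed is 3.06 times that among the unexposed.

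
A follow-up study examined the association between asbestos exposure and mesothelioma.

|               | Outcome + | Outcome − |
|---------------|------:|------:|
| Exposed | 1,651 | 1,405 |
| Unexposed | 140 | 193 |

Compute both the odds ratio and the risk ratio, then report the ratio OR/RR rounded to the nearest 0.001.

Cells: a = 1651, b = 1405, c = 140, d = 193.
OR = (1651·193)/(1405·140) = 318643/196700 = 1.61994
Risk in exposed = 1651/3056 = 0.54025; risk in unexposed = 140/333 = 0.42042; RR = 1.28502
OR/RR = 1.61994 / 1.28502 = 1.26064
The outcome is not rare, so the OR lies further from 1 than the RR.

1.261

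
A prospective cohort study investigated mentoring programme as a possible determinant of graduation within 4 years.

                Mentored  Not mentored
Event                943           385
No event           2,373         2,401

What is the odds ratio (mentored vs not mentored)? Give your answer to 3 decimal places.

2.478

Reading the table with exposure as columns: a = 943 (Mentored, case), b = 2373 (Mentored, non-case), c = 385 (Not mentored, case), d = 2401.
OR = (a·d)/(b·c) = (943 × 2401) / (2373 × 385) = 2264143 / 913605 = 2.47825
The odds of graduation within 4 years are about 2.48 times as high in the mentored group.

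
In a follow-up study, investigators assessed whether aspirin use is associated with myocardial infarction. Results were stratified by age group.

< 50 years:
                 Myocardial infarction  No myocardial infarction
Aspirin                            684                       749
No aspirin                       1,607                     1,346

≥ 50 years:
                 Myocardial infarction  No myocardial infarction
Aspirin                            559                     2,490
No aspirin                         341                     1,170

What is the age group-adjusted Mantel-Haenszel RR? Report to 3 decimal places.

0.858

RR_MH = Σ(aᵢ·n₀ᵢ/nᵢ) / Σ(cᵢ·n₁ᵢ/nᵢ), with n₁ᵢ = aᵢ+bᵢ (exposed), n₀ᵢ = cᵢ+dᵢ (unexposed), nᵢ = n₁ᵢ+n₀ᵢ.
Stratum 1 (< 50 years): n₁ = 1433, n₀ = 2953, n = 4386; a·n₀/n = 684·2953/4386 = 460.5226; c·n₁/n = 1607·1433/4386 = 525.0413
Stratum 2 (≥ 50 years): n₁ = 3049, n₀ = 1511, n = 4560; a·n₀/n = 559·1511/4560 = 185.2300; c·n₁/n = 341·3049/4560 = 228.0064
RR_MH = (460.5226 + 185.2300) / (525.0413 + 228.0064) = 645.7526 / 753.0476 = 0.85752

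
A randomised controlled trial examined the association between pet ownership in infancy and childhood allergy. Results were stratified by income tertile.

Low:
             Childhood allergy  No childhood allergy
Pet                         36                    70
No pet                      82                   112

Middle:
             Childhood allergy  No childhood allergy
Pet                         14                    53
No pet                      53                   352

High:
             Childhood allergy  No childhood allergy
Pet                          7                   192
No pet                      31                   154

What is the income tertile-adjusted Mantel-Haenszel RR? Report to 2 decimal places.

0.74

RR_MH = Σ(aᵢ·n₀ᵢ/nᵢ) / Σ(cᵢ·n₁ᵢ/nᵢ), with n₁ᵢ = aᵢ+bᵢ (exposed), n₀ᵢ = cᵢ+dᵢ (unexposed), nᵢ = n₁ᵢ+n₀ᵢ.
Stratum 1 (Low): n₁ = 106, n₀ = 194, n = 300; a·n₀/n = 36·194/300 = 23.2800; c·n₁/n = 82·106/300 = 28.9733
Stratum 2 (Middle): n₁ = 67, n₀ = 405, n = 472; a·n₀/n = 14·405/472 = 12.0127; c·n₁/n = 53·67/472 = 7.5233
Stratum 3 (High): n₁ = 199, n₀ = 185, n = 384; a·n₀/n = 7·185/384 = 3.3724; c·n₁/n = 31·199/384 = 16.0651
RR_MH = (23.2800 + 12.0127 + 3.3724) / (28.9733 + 7.5233 + 16.0651) = 38.6651 / 52.5617 = 0.73561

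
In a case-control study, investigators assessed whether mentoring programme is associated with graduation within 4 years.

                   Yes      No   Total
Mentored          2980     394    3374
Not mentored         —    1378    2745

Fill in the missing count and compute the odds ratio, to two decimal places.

7.62

The missing cell is in the unexposed row: 2745 − 1378 = 1367.
So a = 2980, b = 394, c = 1367, d = 1378.
OR = (a·d)/(b·c) = (2980 × 1378) / (394 × 1367) = 4106440 / 538598 = 7.62431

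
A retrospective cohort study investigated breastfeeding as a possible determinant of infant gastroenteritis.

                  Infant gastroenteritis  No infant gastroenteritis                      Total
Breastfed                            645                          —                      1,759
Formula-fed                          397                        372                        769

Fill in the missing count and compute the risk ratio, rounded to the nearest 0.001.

0.710

The missing cell is in the exposed row: 1759 − 645 = 1114.
So a = 645, b = 1114, c = 397, d = 372.
RR = [a/(a+b)] / [c/(c+d)] = (645/1759) / (397/769) = 0.36669/0.51625 = 0.71028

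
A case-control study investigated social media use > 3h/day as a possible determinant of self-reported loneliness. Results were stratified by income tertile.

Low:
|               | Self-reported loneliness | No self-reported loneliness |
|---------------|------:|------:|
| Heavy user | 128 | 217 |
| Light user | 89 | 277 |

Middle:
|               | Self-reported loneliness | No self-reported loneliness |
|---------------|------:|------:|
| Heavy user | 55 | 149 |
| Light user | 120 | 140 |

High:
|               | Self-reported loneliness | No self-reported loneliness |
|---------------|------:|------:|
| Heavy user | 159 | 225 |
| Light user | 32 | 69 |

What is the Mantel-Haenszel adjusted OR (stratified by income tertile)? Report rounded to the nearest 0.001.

OR_MH = Σ(aᵢdᵢ/nᵢ) / Σ(bᵢcᵢ/nᵢ), where nᵢ is the stratum total.
Stratum 1 (Low): n = 711; a·d/n = 128·277/711 = 49.8678; b·c/n = 217·89/711 = 27.1632
Stratum 2 (Middle): n = 464; a·d/n = 55·140/464 = 16.5948; b·c/n = 149·120/464 = 38.5345
Stratum 3 (High): n = 485; a·d/n = 159·69/485 = 22.6206; b·c/n = 225·32/485 = 14.8454
OR_MH = (49.8678 + 16.5948 + 22.6206) / (27.1632 + 38.5345 + 14.8454) = 89.0832 / 80.5430 = 1.10603

1.106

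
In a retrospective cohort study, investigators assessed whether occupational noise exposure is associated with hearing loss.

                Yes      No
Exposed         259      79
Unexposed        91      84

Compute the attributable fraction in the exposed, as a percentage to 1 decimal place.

32.1

Cells: a = 259, b = 79, c = 91, d = 84.
Risk in exposed = 259/338 = 0.76627; risk in unexposed = 91/175 = 0.52000.
RR = 0.76627/0.52000 = 1.47360
AR% = (RR − 1)/RR × 100 = (1.47360 − 1)/1.47360 × 100 = 32.1390%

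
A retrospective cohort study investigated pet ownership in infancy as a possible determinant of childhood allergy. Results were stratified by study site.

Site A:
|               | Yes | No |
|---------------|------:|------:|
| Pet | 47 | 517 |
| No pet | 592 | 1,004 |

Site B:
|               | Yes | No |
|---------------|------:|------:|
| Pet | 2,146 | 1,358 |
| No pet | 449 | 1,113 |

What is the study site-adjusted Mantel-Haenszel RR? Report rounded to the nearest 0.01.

1.50

RR_MH = Σ(aᵢ·n₀ᵢ/nᵢ) / Σ(cᵢ·n₁ᵢ/nᵢ), with n₁ᵢ = aᵢ+bᵢ (exposed), n₀ᵢ = cᵢ+dᵢ (unexposed), nᵢ = n₁ᵢ+n₀ᵢ.
Stratum 1 (Site A): n₁ = 564, n₀ = 1596, n = 2160; a·n₀/n = 47·1596/2160 = 34.7278; c·n₁/n = 592·564/2160 = 154.5778
Stratum 2 (Site B): n₁ = 3504, n₀ = 1562, n = 5066; a·n₀/n = 2146·1562/5066 = 661.6763; c·n₁/n = 449·3504/5066 = 310.5598
RR_MH = (34.7278 + 661.6763) / (154.5778 + 310.5598) = 696.4041 / 465.1376 = 1.49720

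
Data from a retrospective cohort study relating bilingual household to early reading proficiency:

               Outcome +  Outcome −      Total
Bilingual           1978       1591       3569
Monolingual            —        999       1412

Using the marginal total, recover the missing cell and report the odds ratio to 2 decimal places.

3.01

The missing cell is in the unexposed row: 1412 − 999 = 413.
So a = 1978, b = 1591, c = 413, d = 999.
OR = (a·d)/(b·c) = (1978 × 999) / (1591 × 413) = 1976022 / 657083 = 3.00726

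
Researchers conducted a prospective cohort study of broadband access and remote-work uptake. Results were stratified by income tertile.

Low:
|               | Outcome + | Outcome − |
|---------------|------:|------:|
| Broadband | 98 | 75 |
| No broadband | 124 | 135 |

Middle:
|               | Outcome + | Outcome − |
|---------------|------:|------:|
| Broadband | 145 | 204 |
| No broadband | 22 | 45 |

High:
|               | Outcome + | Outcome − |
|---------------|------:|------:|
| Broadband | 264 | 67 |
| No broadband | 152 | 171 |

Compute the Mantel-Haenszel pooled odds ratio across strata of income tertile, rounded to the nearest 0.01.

2.41

OR_MH = Σ(aᵢdᵢ/nᵢ) / Σ(bᵢcᵢ/nᵢ), where nᵢ is the stratum total.
Stratum 1 (Low): n = 432; a·d/n = 98·135/432 = 30.6250; b·c/n = 75·124/432 = 21.5278
Stratum 2 (Middle): n = 416; a·d/n = 145·45/416 = 15.6851; b·c/n = 204·22/416 = 10.7885
Stratum 3 (High): n = 654; a·d/n = 264·171/654 = 69.0275; b·c/n = 67·152/654 = 15.5719
OR_MH = (30.6250 + 15.6851 + 69.0275) / (21.5278 + 10.7885 + 15.5719) = 115.3376 / 47.8881 = 2.40848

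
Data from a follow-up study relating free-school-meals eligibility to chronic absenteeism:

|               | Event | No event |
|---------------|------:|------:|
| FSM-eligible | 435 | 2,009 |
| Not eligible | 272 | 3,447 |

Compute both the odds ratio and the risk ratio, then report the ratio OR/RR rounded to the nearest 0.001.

1.128

Cells: a = 435, b = 2009, c = 272, d = 3447.
OR = (435·3447)/(2009·272) = 1499445/546448 = 2.74398
Risk in exposed = 435/2444 = 0.17799; risk in unexposed = 272/3719 = 0.07314; RR = 2.43358
OR/RR = 2.74398 / 2.43358 = 1.12755
The outcome is not rare, so the OR lies further from 1 than the RR.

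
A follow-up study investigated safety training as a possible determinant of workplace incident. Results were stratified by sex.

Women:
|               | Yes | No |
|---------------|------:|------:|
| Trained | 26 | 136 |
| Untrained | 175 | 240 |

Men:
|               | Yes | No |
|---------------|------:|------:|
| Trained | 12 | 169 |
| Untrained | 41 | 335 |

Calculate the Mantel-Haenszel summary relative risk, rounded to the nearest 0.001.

0.429

RR_MH = Σ(aᵢ·n₀ᵢ/nᵢ) / Σ(cᵢ·n₁ᵢ/nᵢ), with n₁ᵢ = aᵢ+bᵢ (exposed), n₀ᵢ = cᵢ+dᵢ (unexposed), nᵢ = n₁ᵢ+n₀ᵢ.
Stratum 1 (Women): n₁ = 162, n₀ = 415, n = 577; a·n₀/n = 26·415/577 = 18.7002; c·n₁/n = 175·162/577 = 49.1334
Stratum 2 (Men): n₁ = 181, n₀ = 376, n = 557; a·n₀/n = 12·376/557 = 8.1005; c·n₁/n = 41·181/557 = 13.3232
RR_MH = (18.7002 + 8.1005) / (49.1334 + 13.3232) = 26.8007 / 62.4566 = 0.42911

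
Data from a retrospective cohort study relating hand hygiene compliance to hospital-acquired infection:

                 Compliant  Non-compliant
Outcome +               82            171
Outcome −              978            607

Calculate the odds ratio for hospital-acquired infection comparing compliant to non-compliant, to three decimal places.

Reading the table with exposure as columns: a = 82 (Compliant, case), b = 978 (Compliant, non-case), c = 171 (Non-compliant, case), d = 607.
OR = (a·d)/(b·c) = (82 × 607) / (978 × 171) = 49774 / 167238 = 0.29762
Exposure is associated with lower odds of hospital-acquired infection (OR = 0.30 < 1).

0.298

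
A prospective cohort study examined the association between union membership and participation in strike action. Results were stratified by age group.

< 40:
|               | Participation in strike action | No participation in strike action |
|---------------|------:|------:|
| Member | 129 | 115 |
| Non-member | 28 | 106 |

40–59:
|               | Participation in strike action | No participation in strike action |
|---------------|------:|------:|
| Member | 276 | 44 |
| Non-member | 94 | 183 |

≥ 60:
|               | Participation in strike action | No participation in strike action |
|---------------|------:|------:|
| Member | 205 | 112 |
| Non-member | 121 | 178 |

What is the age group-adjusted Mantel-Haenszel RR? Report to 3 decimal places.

2.091

RR_MH = Σ(aᵢ·n₀ᵢ/nᵢ) / Σ(cᵢ·n₁ᵢ/nᵢ), with n₁ᵢ = aᵢ+bᵢ (exposed), n₀ᵢ = cᵢ+dᵢ (unexposed), nᵢ = n₁ᵢ+n₀ᵢ.
Stratum 1 (< 40): n₁ = 244, n₀ = 134, n = 378; a·n₀/n = 129·134/378 = 45.7302; c·n₁/n = 28·244/378 = 18.0741
Stratum 2 (40–59): n₁ = 320, n₀ = 277, n = 597; a·n₀/n = 276·277/597 = 128.0603; c·n₁/n = 94·320/597 = 50.3853
Stratum 3 (≥ 60): n₁ = 317, n₀ = 299, n = 616; a·n₀/n = 205·299/616 = 99.5049; c·n₁/n = 121·317/616 = 62.2679
RR_MH = (45.7302 + 128.0603 + 99.5049) / (18.0741 + 50.3853 + 62.2679) = 273.2953 / 130.7272 = 2.09058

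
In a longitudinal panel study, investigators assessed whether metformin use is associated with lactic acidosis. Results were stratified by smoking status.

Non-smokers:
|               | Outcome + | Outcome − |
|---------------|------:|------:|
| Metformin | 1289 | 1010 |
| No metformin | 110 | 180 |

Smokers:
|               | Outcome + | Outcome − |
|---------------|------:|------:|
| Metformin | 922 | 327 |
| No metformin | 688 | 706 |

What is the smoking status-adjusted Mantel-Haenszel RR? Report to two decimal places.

1.49

RR_MH = Σ(aᵢ·n₀ᵢ/nᵢ) / Σ(cᵢ·n₁ᵢ/nᵢ), with n₁ᵢ = aᵢ+bᵢ (exposed), n₀ᵢ = cᵢ+dᵢ (unexposed), nᵢ = n₁ᵢ+n₀ᵢ.
Stratum 1 (Non-smokers): n₁ = 2299, n₀ = 290, n = 2589; a·n₀/n = 1289·290/2589 = 144.3839; c·n₁/n = 110·2299/2589 = 97.6786
Stratum 2 (Smokers): n₁ = 1249, n₀ = 1394, n = 2643; a·n₀/n = 922·1394/2643 = 486.2913; c·n₁/n = 688·1249/2643 = 325.1275
RR_MH = (144.3839 + 486.2913) / (97.6786 + 325.1275) = 630.6753 / 422.8061 = 1.49164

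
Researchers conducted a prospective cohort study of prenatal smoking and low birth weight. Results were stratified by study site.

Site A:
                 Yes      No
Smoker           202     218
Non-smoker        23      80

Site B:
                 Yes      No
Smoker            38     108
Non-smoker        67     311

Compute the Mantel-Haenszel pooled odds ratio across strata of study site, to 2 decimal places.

2.28

OR_MH = Σ(aᵢdᵢ/nᵢ) / Σ(bᵢcᵢ/nᵢ), where nᵢ is the stratum total.
Stratum 1 (Site A): n = 523; a·d/n = 202·80/523 = 30.8987; b·c/n = 218·23/523 = 9.5870
Stratum 2 (Site B): n = 524; a·d/n = 38·311/524 = 22.5534; b·c/n = 108·67/524 = 13.8092
OR_MH = (30.8987 + 22.5534) / (9.5870 + 13.8092) = 53.4521 / 23.3962 = 2.28465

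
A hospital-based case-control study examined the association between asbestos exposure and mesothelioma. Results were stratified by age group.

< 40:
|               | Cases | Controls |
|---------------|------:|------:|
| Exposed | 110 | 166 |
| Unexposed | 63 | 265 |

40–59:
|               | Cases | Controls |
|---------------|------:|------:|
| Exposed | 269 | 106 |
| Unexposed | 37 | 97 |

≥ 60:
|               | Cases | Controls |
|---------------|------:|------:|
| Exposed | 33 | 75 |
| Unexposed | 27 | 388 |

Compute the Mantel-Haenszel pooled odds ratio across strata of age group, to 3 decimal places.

OR_MH = Σ(aᵢdᵢ/nᵢ) / Σ(bᵢcᵢ/nᵢ), where nᵢ is the stratum total.
Stratum 1 (< 40): n = 604; a·d/n = 110·265/604 = 48.2616; b·c/n = 166·63/604 = 17.3146
Stratum 2 (40–59): n = 509; a·d/n = 269·97/509 = 51.2633; b·c/n = 106·37/509 = 7.7053
Stratum 3 (≥ 60): n = 523; a·d/n = 33·388/523 = 24.4818; b·c/n = 75·27/523 = 3.8719
OR_MH = (48.2616 + 51.2633 + 24.4818) / (17.3146 + 7.7053 + 3.8719) = 124.0067 / 28.8918 = 4.29211

4.292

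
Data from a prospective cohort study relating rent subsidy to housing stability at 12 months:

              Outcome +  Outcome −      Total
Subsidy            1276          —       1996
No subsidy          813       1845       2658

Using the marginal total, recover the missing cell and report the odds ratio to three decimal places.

The missing cell is in the exposed row: 1996 − 1276 = 720.
So a = 1276, b = 720, c = 813, d = 1845.
OR = (a·d)/(b·c) = (1276 × 1845) / (720 × 813) = 2354220 / 585360 = 4.02183

4.022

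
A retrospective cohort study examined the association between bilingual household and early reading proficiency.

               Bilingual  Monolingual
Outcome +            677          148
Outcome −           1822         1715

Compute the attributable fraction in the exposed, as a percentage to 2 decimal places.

Reading the table with exposure as columns: a = 677 (Bilingual, case), b = 1822 (Bilingual, non-case), c = 148 (Monolingual, case), d = 1715.
Risk in exposed = 677/2499 = 0.27091; risk in unexposed = 148/1863 = 0.07944.
RR = 0.27091/0.07944 = 3.41015
AR% = (RR − 1)/RR × 100 = (3.41015 − 1)/3.41015 × 100 = 70.6758%

70.68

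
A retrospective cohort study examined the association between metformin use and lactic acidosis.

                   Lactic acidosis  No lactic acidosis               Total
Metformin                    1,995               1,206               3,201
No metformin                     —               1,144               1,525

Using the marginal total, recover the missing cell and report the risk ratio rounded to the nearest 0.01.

The missing cell is in the unexposed row: 1525 − 1144 = 381.
So a = 1995, b = 1206, c = 381, d = 1144.
RR = [a/(a+b)] / [c/(c+d)] = (1995/3201) / (381/1525) = 0.62324/0.24984 = 2.49461

2.49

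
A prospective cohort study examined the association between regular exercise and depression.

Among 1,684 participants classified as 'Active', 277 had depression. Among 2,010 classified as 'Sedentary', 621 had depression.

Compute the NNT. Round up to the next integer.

7

Risk in treated group = 277/1684 = 0.16449; risk in control = 621/2010 = 0.30896.
Absolute risk reduction = 0.30896 − 0.16449 = 0.14447
NNT = 1 / ARR = 1 / 0.14447 = 6.922 → round up → 7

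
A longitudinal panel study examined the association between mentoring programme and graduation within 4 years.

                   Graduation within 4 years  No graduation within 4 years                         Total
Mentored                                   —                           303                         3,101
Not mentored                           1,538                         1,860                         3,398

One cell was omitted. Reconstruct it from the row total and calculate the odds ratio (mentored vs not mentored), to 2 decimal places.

The missing cell is in the exposed row: 3101 − 303 = 2798.
So a = 2798, b = 303, c = 1538, d = 1860.
OR = (a·d)/(b·c) = (2798 × 1860) / (303 × 1538) = 5204280 / 466014 = 11.16765

11.17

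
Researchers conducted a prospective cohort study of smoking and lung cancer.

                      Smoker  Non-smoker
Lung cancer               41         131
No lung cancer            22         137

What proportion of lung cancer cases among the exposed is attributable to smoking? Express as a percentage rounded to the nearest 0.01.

24.89

Reading the table with exposure as columns: a = 41 (Smoker, case), b = 22 (Smoker, non-case), c = 131 (Non-smoker, case), d = 137.
Risk in exposed = 41/63 = 0.65079; risk in unexposed = 131/268 = 0.48881.
RR = 0.65079/0.48881 = 1.33139
AR% = (RR − 1)/RR × 100 = (1.33139 − 1)/1.33139 × 100 = 24.8908%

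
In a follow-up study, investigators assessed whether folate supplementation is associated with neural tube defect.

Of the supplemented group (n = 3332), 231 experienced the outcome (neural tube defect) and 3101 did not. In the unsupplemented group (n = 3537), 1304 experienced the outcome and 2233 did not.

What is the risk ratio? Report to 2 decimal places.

From the description: a = 231, b = 3101, c = 1304, d = 2233.
Risk in exposed = 231/3332 = 0.06933; risk in unexposed = 1304/3537 = 0.36867.
RR = 0.06933 / 0.36867 = 0.18805
The risk is 81% lower among the exposed than among the unexposed.

0.19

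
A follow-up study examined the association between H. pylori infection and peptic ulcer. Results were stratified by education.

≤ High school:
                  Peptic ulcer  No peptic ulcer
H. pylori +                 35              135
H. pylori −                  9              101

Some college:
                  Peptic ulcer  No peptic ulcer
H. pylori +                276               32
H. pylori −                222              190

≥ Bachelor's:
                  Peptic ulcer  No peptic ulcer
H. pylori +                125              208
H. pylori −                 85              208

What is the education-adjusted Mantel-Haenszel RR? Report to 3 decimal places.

RR_MH = Σ(aᵢ·n₀ᵢ/nᵢ) / Σ(cᵢ·n₁ᵢ/nᵢ), with n₁ᵢ = aᵢ+bᵢ (exposed), n₀ᵢ = cᵢ+dᵢ (unexposed), nᵢ = n₁ᵢ+n₀ᵢ.
Stratum 1 (≤ High school): n₁ = 170, n₀ = 110, n = 280; a·n₀/n = 35·110/280 = 13.7500; c·n₁/n = 9·170/280 = 5.4643
Stratum 2 (Some college): n₁ = 308, n₀ = 412, n = 720; a·n₀/n = 276·412/720 = 157.9333; c·n₁/n = 222·308/720 = 94.9667
Stratum 3 (≥ Bachelor's): n₁ = 333, n₀ = 293, n = 626; a·n₀/n = 125·293/626 = 58.5064; c·n₁/n = 85·333/626 = 45.2157
RR_MH = (13.7500 + 157.9333 + 58.5064) / (5.4643 + 94.9667 + 45.2157) = 230.1897 / 145.6466 = 1.58047

1.580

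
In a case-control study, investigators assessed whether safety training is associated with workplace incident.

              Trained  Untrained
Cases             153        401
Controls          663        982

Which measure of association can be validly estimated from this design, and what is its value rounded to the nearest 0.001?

0.565

Reading the table with exposure as columns: a = 153 (Trained, case), b = 663 (Trained, non-case), c = 401 (Untrained, case), d = 982.
This is a case-control study: participants were sampled on outcome status, so risks in the source population cannot be estimated directly — relative risk is not valid here. The odds ratio is the appropriate measure.
OR = (a·d)/(b·c) = (153 × 982) / (663 × 401) = 150246 / 265863 = 0.56513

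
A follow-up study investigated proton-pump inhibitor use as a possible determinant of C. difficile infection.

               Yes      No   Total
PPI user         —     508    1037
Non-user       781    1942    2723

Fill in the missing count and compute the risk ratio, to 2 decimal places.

1.78

The missing cell is in the exposed row: 1037 − 508 = 529.
So a = 529, b = 508, c = 781, d = 1942.
RR = [a/(a+b)] / [c/(c+d)] = (529/1037) / (781/2723) = 0.51013/0.28682 = 1.77858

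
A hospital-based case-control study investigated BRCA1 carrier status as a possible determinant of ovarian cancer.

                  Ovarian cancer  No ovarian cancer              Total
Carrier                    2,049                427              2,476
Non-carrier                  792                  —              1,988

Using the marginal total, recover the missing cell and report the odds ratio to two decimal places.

The missing cell is in the unexposed row: 1988 − 792 = 1196.
So a = 2049, b = 427, c = 792, d = 1196.
OR = (a·d)/(b·c) = (2049 × 1196) / (427 × 792) = 2450604 / 338184 = 7.24636

7.25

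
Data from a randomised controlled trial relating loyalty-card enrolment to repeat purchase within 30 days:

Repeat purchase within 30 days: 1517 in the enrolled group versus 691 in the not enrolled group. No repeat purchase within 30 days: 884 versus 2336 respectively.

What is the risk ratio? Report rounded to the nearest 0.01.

From the description: a = 1517, b = 884, c = 691, d = 2336.
Risk in exposed = 1517/2401 = 0.63182; risk in unexposed = 691/3027 = 0.22828.
RR = 0.63182 / 0.22828 = 2.76776
The risk among the exposed is 2.77 times that among the unexposed.

2.77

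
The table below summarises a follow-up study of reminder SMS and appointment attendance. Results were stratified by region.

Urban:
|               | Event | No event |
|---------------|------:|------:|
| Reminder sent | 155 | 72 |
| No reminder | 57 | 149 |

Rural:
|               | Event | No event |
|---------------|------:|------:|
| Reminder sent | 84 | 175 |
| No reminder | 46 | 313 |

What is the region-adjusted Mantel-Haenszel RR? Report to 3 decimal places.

RR_MH = Σ(aᵢ·n₀ᵢ/nᵢ) / Σ(cᵢ·n₁ᵢ/nᵢ), with n₁ᵢ = aᵢ+bᵢ (exposed), n₀ᵢ = cᵢ+dᵢ (unexposed), nᵢ = n₁ᵢ+n₀ᵢ.
Stratum 1 (Urban): n₁ = 227, n₀ = 206, n = 433; a·n₀/n = 155·206/433 = 73.7413; c·n₁/n = 57·227/433 = 29.8822
Stratum 2 (Rural): n₁ = 259, n₀ = 359, n = 618; a·n₀/n = 84·359/618 = 48.7961; c·n₁/n = 46·259/618 = 19.2783
RR_MH = (73.7413 + 48.7961) / (29.8822 + 19.2783) = 122.5375 / 49.1605 = 2.49260

2.493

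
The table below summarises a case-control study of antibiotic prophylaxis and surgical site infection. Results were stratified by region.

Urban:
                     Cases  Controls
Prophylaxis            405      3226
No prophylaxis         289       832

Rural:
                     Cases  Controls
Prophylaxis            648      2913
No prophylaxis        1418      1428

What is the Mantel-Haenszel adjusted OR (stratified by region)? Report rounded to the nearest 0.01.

OR_MH = Σ(aᵢdᵢ/nᵢ) / Σ(bᵢcᵢ/nᵢ), where nᵢ is the stratum total.
Stratum 1 (Urban): n = 4752; a·d/n = 405·832/4752 = 70.9091; b·c/n = 3226·289/4752 = 196.1940
Stratum 2 (Rural): n = 6407; a·d/n = 648·1428/6407 = 144.4270; b·c/n = 2913·1418/6407 = 644.7064
OR_MH = (70.9091 + 144.4270) / (196.1940 + 644.7064) = 215.3361 / 840.9004 = 0.25608

0.26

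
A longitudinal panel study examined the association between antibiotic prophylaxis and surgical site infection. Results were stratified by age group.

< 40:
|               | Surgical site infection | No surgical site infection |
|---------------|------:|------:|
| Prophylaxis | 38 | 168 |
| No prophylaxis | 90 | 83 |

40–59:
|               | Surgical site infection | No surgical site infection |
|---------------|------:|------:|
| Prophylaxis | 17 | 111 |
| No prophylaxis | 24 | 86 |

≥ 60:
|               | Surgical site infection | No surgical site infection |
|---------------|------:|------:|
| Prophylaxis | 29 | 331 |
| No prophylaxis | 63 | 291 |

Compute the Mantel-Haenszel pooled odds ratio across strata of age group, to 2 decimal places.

0.33

OR_MH = Σ(aᵢdᵢ/nᵢ) / Σ(bᵢcᵢ/nᵢ), where nᵢ is the stratum total.
Stratum 1 (< 40): n = 379; a·d/n = 38·83/379 = 8.3219; b·c/n = 168·90/379 = 39.8945
Stratum 2 (40–59): n = 238; a·d/n = 17·86/238 = 6.1429; b·c/n = 111·24/238 = 11.1933
Stratum 3 (≥ 60): n = 714; a·d/n = 29·291/714 = 11.8193; b·c/n = 331·63/714 = 29.2059
OR_MH = (8.3219 + 6.1429 + 11.8193) / (39.8945 + 11.1933 + 29.2059) = 26.2841 / 80.2936 = 0.32735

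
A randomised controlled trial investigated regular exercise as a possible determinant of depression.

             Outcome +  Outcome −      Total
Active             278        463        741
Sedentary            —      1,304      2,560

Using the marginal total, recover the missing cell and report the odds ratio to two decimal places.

The missing cell is in the unexposed row: 2560 − 1304 = 1256.
So a = 278, b = 463, c = 1256, d = 1304.
OR = (a·d)/(b·c) = (278 × 1304) / (463 × 1256) = 362512 / 581528 = 0.62338

0.62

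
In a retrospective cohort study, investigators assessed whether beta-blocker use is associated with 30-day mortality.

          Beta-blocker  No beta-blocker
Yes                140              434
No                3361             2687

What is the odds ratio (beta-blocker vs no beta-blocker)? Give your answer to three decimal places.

0.258

Reading the table with exposure as columns: a = 140 (Beta-blocker, case), b = 3361 (Beta-blocker, non-case), c = 434 (No beta-blocker, case), d = 2687.
OR = (a·d)/(b·c) = (140 × 2687) / (3361 × 434) = 376180 / 1458674 = 0.25789
Exposure is associated with lower odds of 30-day mortality (OR = 0.26 < 1).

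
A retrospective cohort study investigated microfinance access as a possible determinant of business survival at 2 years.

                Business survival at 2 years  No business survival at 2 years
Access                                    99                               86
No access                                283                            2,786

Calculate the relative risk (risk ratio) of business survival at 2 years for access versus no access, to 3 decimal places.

Cells: a = 99, b = 86, c = 283, d = 2786.
Risk in exposed = 99/185 = 0.53514; risk in unexposed = 283/3069 = 0.09221.
RR = 0.53514 / 0.09221 = 5.80329
The risk among the exposed is 5.80 times that among the unexposed.

5.803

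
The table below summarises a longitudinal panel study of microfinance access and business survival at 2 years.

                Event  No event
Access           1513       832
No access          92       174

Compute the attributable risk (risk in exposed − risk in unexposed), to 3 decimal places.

Cells: a = 1513, b = 832, c = 92, d = 174.
Risk in exposed = 1513/2345 = 0.645203; risk in unexposed = 92/266 = 0.345865.
Risk difference = 0.645203 − 0.345865 = 0.299338

0.299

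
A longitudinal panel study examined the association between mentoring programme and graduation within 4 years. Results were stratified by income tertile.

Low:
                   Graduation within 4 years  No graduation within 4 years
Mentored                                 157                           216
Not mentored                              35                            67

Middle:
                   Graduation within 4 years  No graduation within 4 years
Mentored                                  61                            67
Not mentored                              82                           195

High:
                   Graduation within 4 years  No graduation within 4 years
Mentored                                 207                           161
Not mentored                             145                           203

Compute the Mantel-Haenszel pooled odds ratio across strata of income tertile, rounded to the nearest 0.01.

OR_MH = Σ(aᵢdᵢ/nᵢ) / Σ(bᵢcᵢ/nᵢ), where nᵢ is the stratum total.
Stratum 1 (Low): n = 475; a·d/n = 157·67/475 = 22.1453; b·c/n = 216·35/475 = 15.9158
Stratum 2 (Middle): n = 405; a·d/n = 61·195/405 = 29.3704; b·c/n = 67·82/405 = 13.5654
Stratum 3 (High): n = 716; a·d/n = 207·203/716 = 58.6885; b·c/n = 161·145/716 = 32.6047
OR_MH = (22.1453 + 29.3704 + 58.6885) / (15.9158 + 13.5654 + 32.6047) = 110.2042 / 62.0860 = 1.77503

1.78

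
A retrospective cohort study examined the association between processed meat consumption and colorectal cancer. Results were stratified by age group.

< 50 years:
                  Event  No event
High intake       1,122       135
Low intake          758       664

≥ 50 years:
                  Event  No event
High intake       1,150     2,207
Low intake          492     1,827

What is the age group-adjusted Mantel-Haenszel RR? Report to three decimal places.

1.648

RR_MH = Σ(aᵢ·n₀ᵢ/nᵢ) / Σ(cᵢ·n₁ᵢ/nᵢ), with n₁ᵢ = aᵢ+bᵢ (exposed), n₀ᵢ = cᵢ+dᵢ (unexposed), nᵢ = n₁ᵢ+n₀ᵢ.
Stratum 1 (< 50 years): n₁ = 1257, n₀ = 1422, n = 2679; a·n₀/n = 1122·1422/2679 = 595.5521; c·n₁/n = 758·1257/2679 = 355.6573
Stratum 2 (≥ 50 years): n₁ = 3357, n₀ = 2319, n = 5676; a·n₀/n = 1150·2319/5676 = 469.8467; c·n₁/n = 492·3357/5676 = 290.9873
RR_MH = (595.5521 + 469.8467) / (355.6573 + 290.9873) = 1065.3988 / 646.6446 = 1.64758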